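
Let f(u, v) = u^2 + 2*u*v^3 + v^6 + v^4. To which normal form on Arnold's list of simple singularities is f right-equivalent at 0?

A3

The Hessian of f at 0 is [[2, 0], [0, 0]] with rank 1, so corank 1. A Groebner basis of the Jacobian ideal J(f) in C{u,v} is {v^3, u}; counting standard monomials gives mu = 3. Corank 1: A-series; mu = 3 gives A_3.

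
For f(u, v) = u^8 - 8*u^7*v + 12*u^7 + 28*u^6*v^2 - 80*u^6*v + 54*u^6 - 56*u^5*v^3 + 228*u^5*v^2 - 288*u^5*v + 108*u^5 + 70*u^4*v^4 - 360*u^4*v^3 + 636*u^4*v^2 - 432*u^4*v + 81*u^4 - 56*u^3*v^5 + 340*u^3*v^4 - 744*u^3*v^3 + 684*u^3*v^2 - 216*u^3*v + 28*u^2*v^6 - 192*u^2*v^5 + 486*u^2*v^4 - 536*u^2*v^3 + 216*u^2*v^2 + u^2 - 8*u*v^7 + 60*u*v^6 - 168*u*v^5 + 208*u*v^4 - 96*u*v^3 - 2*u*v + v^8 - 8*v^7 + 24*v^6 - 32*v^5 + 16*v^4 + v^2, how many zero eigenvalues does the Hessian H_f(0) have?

1

The Hessian at 0 is [[2, -2], [-2, 2]] of rank 1; hence corank 1.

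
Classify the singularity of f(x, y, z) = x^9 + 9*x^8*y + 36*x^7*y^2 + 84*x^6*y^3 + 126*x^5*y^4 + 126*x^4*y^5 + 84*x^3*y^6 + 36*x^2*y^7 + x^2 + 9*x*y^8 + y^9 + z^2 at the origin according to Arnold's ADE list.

The Hessian of f at 0 has rank 2. Corank 1: A-series; mu = 8 gives A_8.

A8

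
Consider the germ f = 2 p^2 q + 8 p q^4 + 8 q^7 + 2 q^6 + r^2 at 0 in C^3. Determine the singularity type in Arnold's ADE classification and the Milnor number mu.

Type D_{7}, Milnor number mu = 7.

The Hessian of f at 0 has rank 1. Corank 2; j^3 = 2*p^2*q has shape L^2 M (L != M), so D-series; mu = 7 gives D_7.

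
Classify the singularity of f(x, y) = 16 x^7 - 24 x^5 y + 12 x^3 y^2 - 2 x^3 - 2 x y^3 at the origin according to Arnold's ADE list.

E_{7}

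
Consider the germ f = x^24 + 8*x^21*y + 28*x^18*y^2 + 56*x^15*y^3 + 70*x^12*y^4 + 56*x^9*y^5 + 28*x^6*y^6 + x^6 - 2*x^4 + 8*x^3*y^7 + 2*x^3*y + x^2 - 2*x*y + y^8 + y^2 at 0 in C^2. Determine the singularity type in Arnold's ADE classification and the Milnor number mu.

Type A7, Milnor number mu = 7.

The Hessian of f at 0 is [[2, -2], [-2, 2]] with rank 1, so corank 1. A Groebner basis of the Jacobian ideal J(f) in C{x,y} is {3*x^2 - 7*x*y + y^4 + 4*y^2, x^3 - x + y, x^2*y - 2*x/3 - y^3/3 + 2*y/3, x*y^2 - x/3 - 2*y^3/3 + y/3}; counting standard monomials gives mu = 7. Corank 1: A-series; mu = 7 gives A_7.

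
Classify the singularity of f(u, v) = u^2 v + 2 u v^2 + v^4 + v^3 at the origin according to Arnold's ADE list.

D_5

The Hessian of f at 0 is [[0, 0], [0, 0]] with rank 0, so corank 2. A Groebner basis of the Jacobian ideal J(f) in C{u,v} is {u^3 - u^2/4 + v^2/4, u^2/4 + v^3 - v^2/4, u*v + v^2}; counting standard monomials gives mu = 5. Corank 2; j^3 = v*(u + v)^2 has shape L^2 M (L != M), so D-series; mu = 5 gives D_5.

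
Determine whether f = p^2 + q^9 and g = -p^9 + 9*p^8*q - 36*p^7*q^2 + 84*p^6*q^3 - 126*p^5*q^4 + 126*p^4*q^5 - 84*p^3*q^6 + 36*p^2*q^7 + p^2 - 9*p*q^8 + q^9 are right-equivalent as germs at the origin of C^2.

Yes.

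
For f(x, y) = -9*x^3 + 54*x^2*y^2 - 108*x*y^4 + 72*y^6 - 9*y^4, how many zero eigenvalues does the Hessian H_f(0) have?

2

Hessian at 0 has rank 0.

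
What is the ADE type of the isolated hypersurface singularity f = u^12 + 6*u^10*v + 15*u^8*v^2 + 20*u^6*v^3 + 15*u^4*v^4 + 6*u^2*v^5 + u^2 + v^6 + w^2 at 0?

The Hessian of f at 0 is [[2, 0, 0], [0, 0, 0], [0, 0, 2]] with rank 2, so corank 1. A Groebner basis of the Jacobian ideal J(f) in C{u,v,w} is {v^5, u, w}; counting standard monomials gives mu = 5. Corank 1: A-series; mu = 5 gives A_5.

A_{5}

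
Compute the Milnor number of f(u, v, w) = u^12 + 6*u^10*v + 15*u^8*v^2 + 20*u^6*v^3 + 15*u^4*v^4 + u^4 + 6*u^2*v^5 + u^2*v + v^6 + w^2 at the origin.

The Hessian of f at 0 has rank 1. Corank 2; j^3 = u^2*v has shape L^2 M (L != M), so D-series; mu = 7 gives D_7.

7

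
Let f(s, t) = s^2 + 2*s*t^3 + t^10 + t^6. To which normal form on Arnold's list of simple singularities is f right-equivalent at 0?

A_9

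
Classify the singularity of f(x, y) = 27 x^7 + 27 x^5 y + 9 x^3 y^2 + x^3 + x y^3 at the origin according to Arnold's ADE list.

E_{7}

The Hessian of f at 0 is [[0, 0], [0, 0]] with rank 0, so corank 2. A Groebner basis of the Jacobian ideal J(f) in C{x,y} is {x^3, x*y^2, 3*x^2 + y^3}; counting standard monomials gives mu = 7. Corank 2; j^3 = x^3 is a perfect cube, so E-series; the 4-jet and mu = 7 give E_7.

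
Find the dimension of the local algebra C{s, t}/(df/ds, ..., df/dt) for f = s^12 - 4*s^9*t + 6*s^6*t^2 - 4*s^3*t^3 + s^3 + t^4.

The Hessian of f at 0 has rank 0. Corank 2; j^3 = s^3 is a perfect cube, so E-series; the 4-jet and mu = 6 give E_6.

6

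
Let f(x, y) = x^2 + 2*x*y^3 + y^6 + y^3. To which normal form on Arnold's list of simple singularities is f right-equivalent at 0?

A2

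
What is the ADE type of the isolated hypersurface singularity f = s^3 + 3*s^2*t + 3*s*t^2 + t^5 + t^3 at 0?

The Hessian of f at 0 has rank 0. Corank 2; j^3 = (s + t)^3 is a perfect cube, so E-series; the 5-jet and mu = 8 give E_8.

E_{8}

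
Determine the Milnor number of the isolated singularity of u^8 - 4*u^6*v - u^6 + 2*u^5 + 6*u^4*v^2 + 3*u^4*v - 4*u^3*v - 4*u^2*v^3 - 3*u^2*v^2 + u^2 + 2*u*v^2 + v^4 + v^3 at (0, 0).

2

The Hessian of f at 0 has rank 1. Corank 1: A-series; mu = 2 gives A_2.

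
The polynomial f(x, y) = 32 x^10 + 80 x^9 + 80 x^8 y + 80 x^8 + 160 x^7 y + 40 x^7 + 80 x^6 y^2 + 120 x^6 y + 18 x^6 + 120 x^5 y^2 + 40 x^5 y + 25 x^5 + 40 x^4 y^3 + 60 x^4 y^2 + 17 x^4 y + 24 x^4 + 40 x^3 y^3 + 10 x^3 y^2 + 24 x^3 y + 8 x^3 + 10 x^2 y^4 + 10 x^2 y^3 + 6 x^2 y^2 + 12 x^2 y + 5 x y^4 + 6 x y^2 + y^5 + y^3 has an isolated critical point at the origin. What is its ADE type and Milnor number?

Type E_{8}, Milnor number mu = 8.

The Hessian of f at 0 has rank 0. Corank 2; j^3 = (2*x + y)^3 is a perfect cube, so E-series; the 5-jet and mu = 8 give E_8.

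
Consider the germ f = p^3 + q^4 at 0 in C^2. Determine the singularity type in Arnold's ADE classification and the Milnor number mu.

The Hessian of f at 0 has rank 0. Corank 2; j^3 = p^3 is a perfect cube, so E-series; the 4-jet and mu = 6 give E_6.

Type E6, Milnor number mu = 6.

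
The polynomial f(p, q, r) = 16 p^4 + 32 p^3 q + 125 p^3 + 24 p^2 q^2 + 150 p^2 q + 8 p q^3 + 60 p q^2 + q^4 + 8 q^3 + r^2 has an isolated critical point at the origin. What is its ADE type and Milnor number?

Type E_6, Milnor number mu = 6.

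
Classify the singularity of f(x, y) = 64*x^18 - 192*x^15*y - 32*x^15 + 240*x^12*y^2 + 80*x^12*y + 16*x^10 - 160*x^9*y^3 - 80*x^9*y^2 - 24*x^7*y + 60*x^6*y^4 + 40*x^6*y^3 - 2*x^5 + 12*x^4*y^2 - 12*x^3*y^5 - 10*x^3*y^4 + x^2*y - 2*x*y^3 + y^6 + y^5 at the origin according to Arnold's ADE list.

D_7

The Hessian of f at 0 has rank 0. Corank 2; j^3 = x^2*y has shape L^2 M (L != M), so D-series; mu = 7 gives D_7.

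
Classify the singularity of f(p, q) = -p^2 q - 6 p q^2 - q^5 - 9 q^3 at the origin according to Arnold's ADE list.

The Hessian of f at 0 has rank 0. Corank 2; j^3 = -q*(p + 3*q)^2 has shape L^2 M (L != M), so D-series; mu = 6 gives D_6.

D_{6}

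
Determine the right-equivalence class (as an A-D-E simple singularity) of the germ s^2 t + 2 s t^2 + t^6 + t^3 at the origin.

D_7

The Hessian of f at 0 is [[0, 0], [0, 0]] with rank 0, so corank 2. A Groebner basis of the Jacobian ideal J(f) in C{s,t} is {s^2/6 + t^5 - t^2/6, s^3 + t^3, s*t + t^2}; counting standard monomials gives mu = 7. Corank 2; j^3 = t*(s + t)^2 has shape L^2 M (L != M), so D-series; mu = 7 gives D_7.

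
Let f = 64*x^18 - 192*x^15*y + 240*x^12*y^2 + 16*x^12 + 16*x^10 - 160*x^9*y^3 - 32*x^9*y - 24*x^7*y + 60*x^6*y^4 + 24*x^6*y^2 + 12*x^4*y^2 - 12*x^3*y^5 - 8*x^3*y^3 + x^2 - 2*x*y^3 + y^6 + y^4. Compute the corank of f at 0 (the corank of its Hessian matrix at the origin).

1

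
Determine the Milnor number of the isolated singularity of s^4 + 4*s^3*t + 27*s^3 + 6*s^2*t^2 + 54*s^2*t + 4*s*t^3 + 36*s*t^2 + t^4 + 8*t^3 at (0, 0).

6

The Hessian of f at 0 is [[0, 0], [0, 0]] with rank 0, so corank 2. A Groebner basis of the Jacobian ideal J(f) in C{s,t} is {t^4, s*t^2 + 7*t^3/9, s^2 + 4*s*t/3 + 4*t^2/9}; counting standard monomials gives mu = 6. Corank 2; j^3 = (3*s + 2*t)^3 is a perfect cube, so E-series; the 4-jet and mu = 6 give E_6.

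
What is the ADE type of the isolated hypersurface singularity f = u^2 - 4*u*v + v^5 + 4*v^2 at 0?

A_4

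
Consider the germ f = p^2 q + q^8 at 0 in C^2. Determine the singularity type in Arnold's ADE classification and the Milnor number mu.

Type D9, Milnor number mu = 9.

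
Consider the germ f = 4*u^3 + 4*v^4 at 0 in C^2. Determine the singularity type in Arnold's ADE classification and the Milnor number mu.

Type E6, Milnor number mu = 6.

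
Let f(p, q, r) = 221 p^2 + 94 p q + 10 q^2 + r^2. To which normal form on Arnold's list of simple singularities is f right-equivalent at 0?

A_1

The Hessian of f at 0 is [[442, 94, 0], [94, 20, 0], [0, 0, 2]] with rank 3, so corank 0. A Groebner basis of the Jacobian ideal J(f) in C{p,q,r} is {p, q, r}; counting standard monomials gives mu = 1. Corank 0: nondegenerate Morse point, so A_1.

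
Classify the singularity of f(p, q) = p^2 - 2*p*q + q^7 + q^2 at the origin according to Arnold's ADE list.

A_{6}

The Hessian of f at 0 has rank 1. Corank 1: A-series; mu = 6 gives A_6.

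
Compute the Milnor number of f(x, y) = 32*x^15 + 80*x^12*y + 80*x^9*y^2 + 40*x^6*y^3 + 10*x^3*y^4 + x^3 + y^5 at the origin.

8

The Hessian of f at 0 is [[0, 0], [0, 0]] with rank 0, so corank 2. A Groebner basis of the Jacobian ideal J(f) in C{x,y} is {y^4, x^2}; counting standard monomials gives mu = 8. Corank 2; j^3 = x^3 is a perfect cube, so E-series; the 5-jet and mu = 8 give E_8.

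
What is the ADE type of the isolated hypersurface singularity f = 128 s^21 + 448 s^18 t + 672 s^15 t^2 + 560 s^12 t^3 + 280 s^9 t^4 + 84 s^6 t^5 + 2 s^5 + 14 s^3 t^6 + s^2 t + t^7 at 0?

D_8

The Hessian of f at 0 has rank 0. Corank 2; j^3 = s^2*t has shape L^2 M (L != M), so D-series; mu = 8 gives D_8.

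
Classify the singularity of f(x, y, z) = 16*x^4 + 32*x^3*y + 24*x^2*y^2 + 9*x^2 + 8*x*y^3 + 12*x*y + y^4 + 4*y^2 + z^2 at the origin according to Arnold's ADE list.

A_{3}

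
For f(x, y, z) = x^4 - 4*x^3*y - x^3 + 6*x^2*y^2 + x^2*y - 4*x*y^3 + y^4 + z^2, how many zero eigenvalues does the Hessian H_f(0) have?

Hessian at 0 has rank 1.

2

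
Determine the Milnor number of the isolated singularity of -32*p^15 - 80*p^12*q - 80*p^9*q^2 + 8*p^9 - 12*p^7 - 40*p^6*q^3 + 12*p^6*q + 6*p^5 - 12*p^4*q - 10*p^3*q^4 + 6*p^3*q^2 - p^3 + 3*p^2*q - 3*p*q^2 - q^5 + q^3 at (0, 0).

8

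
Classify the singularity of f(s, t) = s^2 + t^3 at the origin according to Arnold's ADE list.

The Hessian of f at 0 has rank 1. Corank 1: A-series; mu = 2 gives A_2.

A2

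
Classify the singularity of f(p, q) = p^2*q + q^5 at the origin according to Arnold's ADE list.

D_{6}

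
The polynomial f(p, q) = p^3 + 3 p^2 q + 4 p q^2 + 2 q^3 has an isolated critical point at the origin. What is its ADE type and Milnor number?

The Hessian of f at 0 is [[0, 0], [0, 0]] with rank 0, so corank 2. A Groebner basis of the Jacobian ideal J(f) in C{p,q} is {q^3, p^2 - 2*q^2/3, p*q + q^2}; counting standard monomials gives mu = 4. Corank 2; j^3 = (p + q)*(p^2 + 2*p*q + 2*q^2) splits into three distinct lines over C (the quadratic factor has nonzero discriminant), so D_4.

Type D_4, Milnor number mu = 4.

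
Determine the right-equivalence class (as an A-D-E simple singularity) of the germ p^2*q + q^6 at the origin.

D_7

The Hessian of f at 0 is [[0, 0], [0, 0]] with rank 0, so corank 2. A Groebner basis of the Jacobian ideal J(f) in C{p,q} is {p^2/6 + q^5, p^3, p*q}; counting standard monomials gives mu = 7. Corank 2; j^3 = p^2*q has shape L^2 M (L != M), so D-series; mu = 7 gives D_7.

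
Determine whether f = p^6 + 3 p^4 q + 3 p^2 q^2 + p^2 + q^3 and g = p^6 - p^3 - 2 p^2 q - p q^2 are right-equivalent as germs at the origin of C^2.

The Hessian of f at 0 has rank 1. Corank 1: A-series; mu = 2 gives A_2. The Hessian of g at 0 has rank 0. Corank 2; j^3 = -p*(p + q)^2 has shape L^2 M (L != M), so D-series; mu = 7 gives D_7. f is A_2 but g is D_7, hence not right-equivalent.

No.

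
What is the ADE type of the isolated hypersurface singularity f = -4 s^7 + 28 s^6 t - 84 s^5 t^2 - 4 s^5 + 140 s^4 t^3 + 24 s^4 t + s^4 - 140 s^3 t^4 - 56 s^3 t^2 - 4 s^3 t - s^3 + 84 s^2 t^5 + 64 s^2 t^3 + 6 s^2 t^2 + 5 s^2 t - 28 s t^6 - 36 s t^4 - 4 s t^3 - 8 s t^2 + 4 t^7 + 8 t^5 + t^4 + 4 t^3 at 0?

D_{5}

The Hessian of f at 0 has rank 0. Corank 2; j^3 = -(s - 2*t)^2*(s - t) has shape L^2 M (L != M), so D-series; mu = 5 gives D_5.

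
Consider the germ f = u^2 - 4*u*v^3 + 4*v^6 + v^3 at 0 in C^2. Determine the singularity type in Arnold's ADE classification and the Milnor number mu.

Type A_{2}, Milnor number mu = 2.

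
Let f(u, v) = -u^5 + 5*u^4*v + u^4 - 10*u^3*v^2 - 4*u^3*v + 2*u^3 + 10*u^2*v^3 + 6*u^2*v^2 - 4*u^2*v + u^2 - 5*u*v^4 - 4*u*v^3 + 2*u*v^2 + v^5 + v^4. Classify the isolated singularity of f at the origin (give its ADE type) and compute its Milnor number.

Type A_{4}, Milnor number mu = 4.

The Hessian of f at 0 has rank 1. Corank 1: A-series; mu = 4 gives A_4.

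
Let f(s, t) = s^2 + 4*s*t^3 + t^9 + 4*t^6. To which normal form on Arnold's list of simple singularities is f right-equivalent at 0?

A_8

The Hessian of f at 0 has rank 1. Corank 1: A-series; mu = 8 gives A_8.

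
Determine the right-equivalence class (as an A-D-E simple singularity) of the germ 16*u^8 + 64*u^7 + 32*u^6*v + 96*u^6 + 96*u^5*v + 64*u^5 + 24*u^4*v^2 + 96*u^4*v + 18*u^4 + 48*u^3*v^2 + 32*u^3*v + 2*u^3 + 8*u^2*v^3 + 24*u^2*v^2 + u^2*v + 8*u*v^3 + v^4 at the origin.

D_{5}

The Hessian of f at 0 is [[0, 0], [0, 0]] with rank 0, so corank 2. A Groebner basis of the Jacobian ideal J(f) in C{u,v} is {u*v^2, -u*v/8 + v^3, u^2 + u*v/2}; counting standard monomials gives mu = 5. Corank 2; j^3 = u^2*(2*u + v) has shape L^2 M (L != M), so D-series; mu = 5 gives D_5.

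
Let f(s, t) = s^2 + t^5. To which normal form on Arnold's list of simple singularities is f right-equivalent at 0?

The Hessian of f at 0 has rank 1. Corank 1: A-series; mu = 4 gives A_4.

A_{4}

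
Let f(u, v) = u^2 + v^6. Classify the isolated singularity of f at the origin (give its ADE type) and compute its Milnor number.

Type A_{5}, Milnor number mu = 5.

The Hessian of f at 0 has rank 1. Corank 1: A-series; mu = 5 gives A_5.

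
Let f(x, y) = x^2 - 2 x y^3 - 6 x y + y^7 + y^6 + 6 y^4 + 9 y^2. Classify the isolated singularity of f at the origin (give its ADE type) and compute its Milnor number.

Type A_6, Milnor number mu = 6.

The Hessian of f at 0 has rank 1. Corank 1: A-series; mu = 6 gives A_6.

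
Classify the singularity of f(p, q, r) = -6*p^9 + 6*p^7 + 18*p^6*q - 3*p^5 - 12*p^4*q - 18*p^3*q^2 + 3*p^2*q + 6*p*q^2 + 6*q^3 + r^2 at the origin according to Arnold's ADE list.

The Hessian of f at 0 has rank 1. Corank 2; j^3 = 3*q*(p^2 + 2*p*q + 2*q^2) splits into three distinct lines over C (the quadratic factor has nonzero discriminant), so D_4.

D_{4}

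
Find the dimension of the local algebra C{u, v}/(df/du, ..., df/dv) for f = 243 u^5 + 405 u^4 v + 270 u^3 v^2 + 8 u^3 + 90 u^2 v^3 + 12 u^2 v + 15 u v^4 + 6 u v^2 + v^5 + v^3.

The Hessian of f at 0 is [[0, 0], [0, 0]] with rank 0, so corank 2. A Groebner basis of the Jacobian ideal J(f) in C{u,v} is {v^5, u*v^3 + 11*v^4/24, u^2 + u*v + v^2/4}; counting standard monomials gives mu = 8. Corank 2; j^3 = (2*u + v)^3 is a perfect cube, so E-series; the 5-jet and mu = 8 give E_8.

8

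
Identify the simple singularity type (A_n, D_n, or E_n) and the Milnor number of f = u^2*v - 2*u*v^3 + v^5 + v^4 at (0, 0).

Type D_5, Milnor number mu = 5.

The Hessian of f at 0 is [[0, 0], [0, 0]] with rank 0, so corank 2. A Groebner basis of the Jacobian ideal J(f) in C{u,v} is {u*v^2, -u*v + v^3, u^2 + 4*u*v}; counting standard monomials gives mu = 5. Corank 2; j^3 = u^2*v has shape L^2 M (L != M), so D-series; mu = 5 gives D_5.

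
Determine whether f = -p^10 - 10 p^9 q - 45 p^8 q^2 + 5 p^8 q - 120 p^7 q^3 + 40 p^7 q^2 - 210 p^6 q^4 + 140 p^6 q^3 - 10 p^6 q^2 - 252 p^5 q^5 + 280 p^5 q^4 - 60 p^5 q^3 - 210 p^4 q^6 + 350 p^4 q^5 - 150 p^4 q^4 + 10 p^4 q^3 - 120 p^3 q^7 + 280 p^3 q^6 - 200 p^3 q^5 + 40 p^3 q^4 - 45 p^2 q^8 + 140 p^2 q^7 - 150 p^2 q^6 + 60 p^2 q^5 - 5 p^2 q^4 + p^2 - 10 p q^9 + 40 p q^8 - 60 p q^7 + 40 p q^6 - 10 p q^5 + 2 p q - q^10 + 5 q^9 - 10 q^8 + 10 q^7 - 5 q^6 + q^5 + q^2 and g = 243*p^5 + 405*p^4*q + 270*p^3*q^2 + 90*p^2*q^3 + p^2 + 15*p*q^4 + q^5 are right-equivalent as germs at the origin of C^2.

The Hessian of f at 0 is [[2, 2], [2, 2]] with rank 1, so corank 1. A Groebner basis of the Jacobian ideal J(f) in C{p,q} is {q^4, p + q}; counting standard monomials gives mu = 4. Corank 1: A-series; mu = 4 gives A_4. The Hessian of g at 0 is [[2, 0], [0, 0]] with rank 1, so corank 1. A Groebner basis of the Jacobian ideal J(g) in C{p,q} is {q^4, p}; counting standard monomials gives mu = 4. Corank 1: A-series; mu = 4 gives A_4. Both have type A_4, hence right-equivalent.

Yes.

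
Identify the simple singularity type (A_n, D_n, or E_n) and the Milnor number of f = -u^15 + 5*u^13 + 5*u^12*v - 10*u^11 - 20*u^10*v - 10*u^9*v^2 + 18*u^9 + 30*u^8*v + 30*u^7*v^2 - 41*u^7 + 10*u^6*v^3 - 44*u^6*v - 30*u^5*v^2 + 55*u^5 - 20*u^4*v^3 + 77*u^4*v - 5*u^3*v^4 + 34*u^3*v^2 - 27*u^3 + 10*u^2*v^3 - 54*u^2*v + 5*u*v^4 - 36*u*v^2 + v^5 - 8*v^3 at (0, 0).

The Hessian of f at 0 is [[0, 0], [0, 0]] with rank 0, so corank 2. A Groebner basis of the Jacobian ideal J(f) in C{u,v} is {729*u^2/32 + u*v^3 + 243*u*v/8 + 81*v^2/8, -243*u^2/8 - 81*u*v/2 + v^4 - 27*v^2/2, u^3 - 4*u*v^2/3 - 16*v^3/27, u^2*v + 4*u*v^2/3 + 4*v^3/9}; counting standard monomials gives mu = 8. Corank 2; j^3 = -(3*u + 2*v)^3 is a perfect cube, so E-series; the 5-jet and mu = 8 give E_8.

Type E_{8}, Milnor number mu = 8.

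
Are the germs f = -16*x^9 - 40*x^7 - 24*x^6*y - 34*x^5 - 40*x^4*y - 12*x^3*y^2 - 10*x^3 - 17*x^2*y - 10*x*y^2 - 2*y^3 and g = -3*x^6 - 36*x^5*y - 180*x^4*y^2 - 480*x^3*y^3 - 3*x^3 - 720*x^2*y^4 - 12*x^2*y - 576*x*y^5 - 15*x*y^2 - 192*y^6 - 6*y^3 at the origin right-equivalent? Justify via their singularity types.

No.

The Hessian of f at 0 has rank 0. Corank 2; j^3 = -(2*x + y)*(5*x^2 + 6*x*y + 2*y^2) splits into three distinct lines over C (the quadratic factor has nonzero discriminant), so D_4. The Hessian of g at 0 has rank 0. Corank 2; j^3 = -3*(x + y)^2*(x + 2*y) has shape L^2 M (L != M), so D-series; mu = 7 gives D_7. f is D_4 but g is D_7, hence not right-equivalent.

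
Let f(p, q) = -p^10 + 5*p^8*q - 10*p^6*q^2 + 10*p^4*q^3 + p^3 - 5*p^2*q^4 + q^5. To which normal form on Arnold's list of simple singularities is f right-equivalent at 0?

E8

The Hessian of f at 0 has rank 0. Corank 2; j^3 = p^3 is a perfect cube, so E-series; the 5-jet and mu = 8 give E_8.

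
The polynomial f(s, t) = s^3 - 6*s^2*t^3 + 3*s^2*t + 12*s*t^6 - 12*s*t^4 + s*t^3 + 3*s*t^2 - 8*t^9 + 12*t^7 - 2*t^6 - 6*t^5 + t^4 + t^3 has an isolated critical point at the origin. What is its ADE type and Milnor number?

Type E7, Milnor number mu = 7.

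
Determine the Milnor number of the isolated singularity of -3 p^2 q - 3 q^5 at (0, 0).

The Hessian of f at 0 has rank 0. Corank 2; j^3 = -3*p^2*q has shape L^2 M (L != M), so D-series; mu = 6 gives D_6.

6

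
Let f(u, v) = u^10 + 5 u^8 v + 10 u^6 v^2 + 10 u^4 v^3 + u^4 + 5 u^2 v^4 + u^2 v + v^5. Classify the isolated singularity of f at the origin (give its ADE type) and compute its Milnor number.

The Hessian of f at 0 is [[0, 0], [0, 0]] with rank 0, so corank 2. A Groebner basis of the Jacobian ideal J(f) in C{u,v} is {u^2/5 + v^4, u^3, u*v}; counting standard monomials gives mu = 6. Corank 2; j^3 = u^2*v has shape L^2 M (L != M), so D-series; mu = 6 gives D_6.

Type D_6, Milnor number mu = 6.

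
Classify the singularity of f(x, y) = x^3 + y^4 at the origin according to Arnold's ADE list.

E_{6}

The Hessian of f at 0 is [[0, 0], [0, 0]] with rank 0, so corank 2. A Groebner basis of the Jacobian ideal J(f) in C{x,y} is {y^3, x^2}; counting standard monomials gives mu = 6. Corank 2; j^3 = x^3 is a perfect cube, so E-series; the 4-jet and mu = 6 give E_6.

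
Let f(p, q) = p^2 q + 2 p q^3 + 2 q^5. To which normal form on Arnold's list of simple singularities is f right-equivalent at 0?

D_6

The Hessian of f at 0 has rank 0. Corank 2; j^3 = p^2*q has shape L^2 M (L != M), so D-series; mu = 6 gives D_6.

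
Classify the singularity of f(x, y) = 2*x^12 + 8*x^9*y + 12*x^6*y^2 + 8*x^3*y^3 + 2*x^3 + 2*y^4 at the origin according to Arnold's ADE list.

E_{6}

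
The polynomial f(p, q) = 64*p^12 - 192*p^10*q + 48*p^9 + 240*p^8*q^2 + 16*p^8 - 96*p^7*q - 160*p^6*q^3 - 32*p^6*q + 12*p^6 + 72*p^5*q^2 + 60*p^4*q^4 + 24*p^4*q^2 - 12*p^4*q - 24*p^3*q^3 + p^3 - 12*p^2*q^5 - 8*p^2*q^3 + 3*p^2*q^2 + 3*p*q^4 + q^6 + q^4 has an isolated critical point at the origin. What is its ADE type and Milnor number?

The Hessian of f at 0 has rank 0. Corank 2; j^3 = p^3 is a perfect cube, so E-series; the 4-jet and mu = 6 give E_6.

Type E_{6}, Milnor number mu = 6.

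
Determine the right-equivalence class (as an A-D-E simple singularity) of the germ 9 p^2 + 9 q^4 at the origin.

A_{3}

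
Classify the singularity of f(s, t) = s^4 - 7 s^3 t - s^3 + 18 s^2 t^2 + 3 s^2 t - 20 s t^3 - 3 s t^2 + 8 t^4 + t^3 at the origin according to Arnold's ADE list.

E_{7}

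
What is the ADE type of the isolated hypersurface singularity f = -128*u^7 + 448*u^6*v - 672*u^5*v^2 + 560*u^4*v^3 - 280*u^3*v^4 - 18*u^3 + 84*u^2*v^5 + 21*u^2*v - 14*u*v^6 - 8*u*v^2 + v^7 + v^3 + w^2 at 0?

D8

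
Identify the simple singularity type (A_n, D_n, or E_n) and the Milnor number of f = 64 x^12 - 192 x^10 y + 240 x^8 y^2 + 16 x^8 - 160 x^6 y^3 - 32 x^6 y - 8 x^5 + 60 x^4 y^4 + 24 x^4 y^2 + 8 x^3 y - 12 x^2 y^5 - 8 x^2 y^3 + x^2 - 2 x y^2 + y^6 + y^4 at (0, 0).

Type A_5, Milnor number mu = 5.

The Hessian of f at 0 has rank 1. Corank 1: A-series; mu = 5 gives A_5.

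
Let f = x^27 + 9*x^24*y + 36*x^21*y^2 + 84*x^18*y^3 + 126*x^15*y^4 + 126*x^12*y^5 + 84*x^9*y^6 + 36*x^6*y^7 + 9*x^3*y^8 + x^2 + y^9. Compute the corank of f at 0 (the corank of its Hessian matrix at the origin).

1

Hessian at 0 has rank 1.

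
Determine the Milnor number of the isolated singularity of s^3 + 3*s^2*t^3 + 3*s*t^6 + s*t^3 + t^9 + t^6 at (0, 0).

7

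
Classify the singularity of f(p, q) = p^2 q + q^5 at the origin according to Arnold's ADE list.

D6

The Hessian of f at 0 is [[0, 0], [0, 0]] with rank 0, so corank 2. A Groebner basis of the Jacobian ideal J(f) in C{p,q} is {p^2/5 + q^4, p^3, p*q}; counting standard monomials gives mu = 6. Corank 2; j^3 = p^2*q has shape L^2 M (L != M), so D-series; mu = 6 gives D_6.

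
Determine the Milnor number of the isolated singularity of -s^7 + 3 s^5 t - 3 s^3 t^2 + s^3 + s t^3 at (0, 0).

7

The Hessian of f at 0 has rank 0. Corank 2; j^3 = s^3 is a perfect cube, so E-series; the 4-jet and mu = 7 give E_7.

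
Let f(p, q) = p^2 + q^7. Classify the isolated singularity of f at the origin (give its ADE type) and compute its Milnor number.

Type A_{6}, Milnor number mu = 6.

The Hessian of f at 0 has rank 1. Corank 1: A-series; mu = 6 gives A_6.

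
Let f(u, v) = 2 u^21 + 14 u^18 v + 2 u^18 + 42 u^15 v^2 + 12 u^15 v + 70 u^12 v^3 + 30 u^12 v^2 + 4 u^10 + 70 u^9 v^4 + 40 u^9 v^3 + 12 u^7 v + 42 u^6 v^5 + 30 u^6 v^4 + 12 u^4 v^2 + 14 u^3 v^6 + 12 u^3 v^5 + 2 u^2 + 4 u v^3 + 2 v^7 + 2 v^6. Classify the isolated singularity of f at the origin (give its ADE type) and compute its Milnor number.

The Hessian of f at 0 has rank 1. Corank 1: A-series; mu = 6 gives A_6.

Type A6, Milnor number mu = 6.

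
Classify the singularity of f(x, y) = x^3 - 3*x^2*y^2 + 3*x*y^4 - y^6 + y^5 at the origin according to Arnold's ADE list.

E_{8}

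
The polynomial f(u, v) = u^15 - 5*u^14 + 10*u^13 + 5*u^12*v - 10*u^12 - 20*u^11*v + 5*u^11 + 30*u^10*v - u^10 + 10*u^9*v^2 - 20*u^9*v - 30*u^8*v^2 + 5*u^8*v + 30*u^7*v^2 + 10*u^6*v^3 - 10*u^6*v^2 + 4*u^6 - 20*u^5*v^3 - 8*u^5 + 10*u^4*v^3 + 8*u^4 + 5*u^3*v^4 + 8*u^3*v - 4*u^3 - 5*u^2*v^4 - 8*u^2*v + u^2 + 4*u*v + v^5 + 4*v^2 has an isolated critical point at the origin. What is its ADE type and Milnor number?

The Hessian of f at 0 is [[2, 4], [4, 8]] with rank 1, so corank 1. A Groebner basis of the Jacobian ideal J(f) in C{u,v} is {u/48 + v^3 - v^2/6 + v/24, u^2 - 2*u/3 + 4*v^2/3 - 4*v/3, u*v + u/6 + 2*v^2/3 + v/3}; counting standard monomials gives mu = 4. Corank 1: A-series; mu = 4 gives A_4.

Type A4, Milnor number mu = 4.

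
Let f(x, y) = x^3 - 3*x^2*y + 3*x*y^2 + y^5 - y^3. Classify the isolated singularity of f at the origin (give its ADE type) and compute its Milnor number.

Type E_{8}, Milnor number mu = 8.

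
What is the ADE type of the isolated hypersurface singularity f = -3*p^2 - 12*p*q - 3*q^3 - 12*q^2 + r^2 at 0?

A_2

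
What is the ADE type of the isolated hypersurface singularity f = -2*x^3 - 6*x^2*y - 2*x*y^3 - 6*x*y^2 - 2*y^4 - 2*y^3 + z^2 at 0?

E_{7}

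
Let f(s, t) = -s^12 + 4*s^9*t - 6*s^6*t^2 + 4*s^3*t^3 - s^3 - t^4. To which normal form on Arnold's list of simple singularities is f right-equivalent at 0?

E6

The Hessian of f at 0 has rank 0. Corank 2; j^3 = -s^3 is a perfect cube, so E-series; the 4-jet and mu = 6 give E_6.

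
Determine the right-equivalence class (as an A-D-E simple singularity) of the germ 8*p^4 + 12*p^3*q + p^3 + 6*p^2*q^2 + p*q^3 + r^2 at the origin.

E_{7}

The Hessian of f at 0 has rank 1. Corank 2; j^3 = p^3 is a perfect cube, so E-series; the 4-jet and mu = 7 give E_7.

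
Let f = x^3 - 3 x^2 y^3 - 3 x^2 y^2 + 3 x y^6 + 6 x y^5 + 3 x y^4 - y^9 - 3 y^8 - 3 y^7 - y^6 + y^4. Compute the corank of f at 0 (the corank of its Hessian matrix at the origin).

2

Hessian at 0 has rank 0.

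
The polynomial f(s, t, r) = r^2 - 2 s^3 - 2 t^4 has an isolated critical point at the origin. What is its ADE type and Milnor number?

The Hessian of f at 0 is [[0, 0, 0], [0, 0, 0], [0, 0, 2]] with rank 1, so corank 2. A Groebner basis of the Jacobian ideal J(f) in C{s,t,r} is {t^3, s^2, r}; counting standard monomials gives mu = 6. Corank 2; j^3 = -2*s^3 is a perfect cube, so E-series; the 4-jet and mu = 6 give E_6.

Type E6, Milnor number mu = 6.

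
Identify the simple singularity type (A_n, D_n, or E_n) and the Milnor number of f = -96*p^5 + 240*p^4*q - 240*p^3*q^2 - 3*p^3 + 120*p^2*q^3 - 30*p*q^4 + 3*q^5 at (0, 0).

Type E_8, Milnor number mu = 8.

The Hessian of f at 0 has rank 0. Corank 2; j^3 = -3*p^3 is a perfect cube, so E-series; the 5-jet and mu = 8 give E_8.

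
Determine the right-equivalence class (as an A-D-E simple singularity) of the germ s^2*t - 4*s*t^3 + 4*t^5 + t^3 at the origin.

D_{4}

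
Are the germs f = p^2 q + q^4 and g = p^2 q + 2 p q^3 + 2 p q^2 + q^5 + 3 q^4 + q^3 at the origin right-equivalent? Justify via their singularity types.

The Hessian of f at 0 has rank 0. Corank 2; j^3 = p^2*q has shape L^2 M (L != M), so D-series; mu = 5 gives D_5. The Hessian of g at 0 has rank 0. Corank 2; j^3 = q*(p + q)^2 has shape L^2 M (L != M), so D-series; mu = 5 gives D_5. Both have type D_5, hence right-equivalent.

Yes.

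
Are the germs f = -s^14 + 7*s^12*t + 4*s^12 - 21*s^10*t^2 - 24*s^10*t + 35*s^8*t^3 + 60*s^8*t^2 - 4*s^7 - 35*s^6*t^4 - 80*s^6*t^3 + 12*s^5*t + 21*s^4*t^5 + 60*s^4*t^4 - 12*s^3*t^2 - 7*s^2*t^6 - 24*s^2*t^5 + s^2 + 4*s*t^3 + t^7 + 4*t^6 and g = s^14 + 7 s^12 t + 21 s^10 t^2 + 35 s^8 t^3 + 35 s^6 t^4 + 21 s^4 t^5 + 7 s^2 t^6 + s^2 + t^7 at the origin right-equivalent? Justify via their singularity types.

The Hessian of f at 0 is [[2, 0], [0, 0]] with rank 1, so corank 1. A Groebner basis of the Jacobian ideal J(f) in C{s,t} is {s/2 + t^3, s^2}; counting standard monomials gives mu = 6. Corank 1: A-series; mu = 6 gives A_6. The Hessian of g at 0 is [[2, 0], [0, 0]] with rank 1, so corank 1. A Groebner basis of the Jacobian ideal J(g) in C{s,t} is {t^6, s}; counting standard monomials gives mu = 6. Corank 1: A-series; mu = 6 gives A_6. Both have type A_6, hence right-equivalent.

Yes.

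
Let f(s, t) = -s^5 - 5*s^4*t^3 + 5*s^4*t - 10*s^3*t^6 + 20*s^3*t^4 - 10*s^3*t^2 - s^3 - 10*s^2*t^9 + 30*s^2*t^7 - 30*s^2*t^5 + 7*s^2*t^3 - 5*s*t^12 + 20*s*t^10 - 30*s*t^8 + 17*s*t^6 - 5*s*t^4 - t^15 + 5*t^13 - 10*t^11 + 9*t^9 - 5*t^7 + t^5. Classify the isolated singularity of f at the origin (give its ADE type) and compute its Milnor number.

The Hessian of f at 0 is [[0, 0], [0, 0]] with rank 0, so corank 2. A Groebner basis of the Jacobian ideal J(f) in C{s,t} is {s^2/2 + s*t^3, 2*s^2 + t^4, s^3, s^2*t}; counting standard monomials gives mu = 8. Corank 2; j^3 = -s^3 is a perfect cube, so E-series; the 5-jet and mu = 8 give E_8.

Type E_8, Milnor number mu = 8.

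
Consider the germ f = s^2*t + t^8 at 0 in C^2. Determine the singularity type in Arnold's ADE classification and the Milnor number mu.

Type D_9, Milnor number mu = 9.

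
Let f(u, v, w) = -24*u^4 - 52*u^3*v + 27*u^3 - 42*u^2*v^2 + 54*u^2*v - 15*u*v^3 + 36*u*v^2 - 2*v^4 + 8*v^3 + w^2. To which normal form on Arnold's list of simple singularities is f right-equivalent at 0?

The Hessian of f at 0 has rank 1. Corank 2; j^3 = (3*u + 2*v)^3 is a perfect cube, so E-series; the 4-jet and mu = 7 give E_7.

E7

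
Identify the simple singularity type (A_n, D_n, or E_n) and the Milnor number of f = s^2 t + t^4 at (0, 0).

Type D_{5}, Milnor number mu = 5.

The Hessian of f at 0 is [[0, 0], [0, 0]] with rank 0, so corank 2. A Groebner basis of the Jacobian ideal J(f) in C{s,t} is {s^3, s^2/4 + t^3, s*t}; counting standard monomials gives mu = 5. Corank 2; j^3 = s^2*t has shape L^2 M (L != M), so D-series; mu = 5 gives D_5.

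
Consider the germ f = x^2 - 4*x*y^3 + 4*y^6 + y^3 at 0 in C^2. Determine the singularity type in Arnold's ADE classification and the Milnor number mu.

The Hessian of f at 0 has rank 1. Corank 1: A-series; mu = 2 gives A_2.

Type A_2, Milnor number mu = 2.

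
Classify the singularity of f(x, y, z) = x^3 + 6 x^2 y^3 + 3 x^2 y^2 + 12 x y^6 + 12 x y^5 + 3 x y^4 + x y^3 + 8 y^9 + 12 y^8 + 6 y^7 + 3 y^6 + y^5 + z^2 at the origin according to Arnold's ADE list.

E_{7}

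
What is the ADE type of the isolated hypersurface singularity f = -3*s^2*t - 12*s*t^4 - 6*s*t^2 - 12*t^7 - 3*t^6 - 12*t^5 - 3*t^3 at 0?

D_7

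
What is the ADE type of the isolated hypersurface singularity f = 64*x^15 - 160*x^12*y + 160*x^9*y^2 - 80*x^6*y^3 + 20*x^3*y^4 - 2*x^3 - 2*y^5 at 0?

E_8

The Hessian of f at 0 is [[0, 0], [0, 0]] with rank 0, so corank 2. A Groebner basis of the Jacobian ideal J(f) in C{x,y} is {y^4, x^2}; counting standard monomials gives mu = 8. Corank 2; j^3 = -2*x^3 is a perfect cube, so E-series; the 5-jet and mu = 8 give E_8.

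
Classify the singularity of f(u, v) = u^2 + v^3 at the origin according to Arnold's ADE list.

The Hessian of f at 0 is [[2, 0], [0, 0]] with rank 1, so corank 1. A Groebner basis of the Jacobian ideal J(f) in C{u,v} is {v^2, u}; counting standard monomials gives mu = 2. Corank 1: A-series; mu = 2 gives A_2.

A_2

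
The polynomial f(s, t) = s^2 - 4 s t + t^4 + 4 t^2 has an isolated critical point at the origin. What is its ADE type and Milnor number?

Type A3, Milnor number mu = 3.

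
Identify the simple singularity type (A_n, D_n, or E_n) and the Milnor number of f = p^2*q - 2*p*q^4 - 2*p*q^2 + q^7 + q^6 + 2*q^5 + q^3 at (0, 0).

Type D_{7}, Milnor number mu = 7.

The Hessian of f at 0 is [[0, 0], [0, 0]] with rank 0, so corank 2. A Groebner basis of the Jacobian ideal J(f) in C{p,q} is {-p*q + q^4 + q^2, p^3 + p^2/2 - p*q - q^3 + q^2/2, p^2*q + p^2/3 - 2*p*q/3 - q^3 + q^2/3, p^2/6 + p*q^2 - p*q/3 - q^3 + q^2/6}; counting standard monomials gives mu = 7. Corank 2; j^3 = q*(p - q)^2 has shape L^2 M (L != M), so D-series; mu = 7 gives D_7.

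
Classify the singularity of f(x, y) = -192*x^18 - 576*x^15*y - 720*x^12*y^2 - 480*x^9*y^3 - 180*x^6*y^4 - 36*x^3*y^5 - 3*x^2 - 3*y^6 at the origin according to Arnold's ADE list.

A5

The Hessian of f at 0 has rank 1. Corank 1: A-series; mu = 5 gives A_5.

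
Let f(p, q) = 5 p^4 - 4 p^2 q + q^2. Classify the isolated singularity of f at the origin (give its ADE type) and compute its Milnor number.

The Hessian of f at 0 has rank 1. Corank 1: A-series; mu = 3 gives A_3.

Type A_{3}, Milnor number mu = 3.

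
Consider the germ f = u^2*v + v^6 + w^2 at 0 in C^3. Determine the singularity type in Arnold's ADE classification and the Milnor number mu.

Type D_7, Milnor number mu = 7.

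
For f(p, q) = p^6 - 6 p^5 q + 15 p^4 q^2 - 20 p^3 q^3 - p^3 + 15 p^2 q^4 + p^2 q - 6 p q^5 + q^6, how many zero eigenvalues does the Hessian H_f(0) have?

Hessian at 0 has rank 0.

2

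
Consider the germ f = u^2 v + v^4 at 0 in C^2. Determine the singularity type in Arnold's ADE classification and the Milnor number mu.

Type D_5, Milnor number mu = 5.

The Hessian of f at 0 has rank 0. Corank 2; j^3 = u^2*v has shape L^2 M (L != M), so D-series; mu = 5 gives D_5.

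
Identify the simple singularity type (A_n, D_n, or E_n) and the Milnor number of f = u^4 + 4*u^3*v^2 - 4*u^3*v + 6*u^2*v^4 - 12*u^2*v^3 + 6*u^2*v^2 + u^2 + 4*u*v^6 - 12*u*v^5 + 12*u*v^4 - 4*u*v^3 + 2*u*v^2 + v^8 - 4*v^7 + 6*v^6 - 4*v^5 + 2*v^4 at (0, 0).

Type A3, Milnor number mu = 3.

The Hessian of f at 0 has rank 1. Corank 1: A-series; mu = 3 gives A_3.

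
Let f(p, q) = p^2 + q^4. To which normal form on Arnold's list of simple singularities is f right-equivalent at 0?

A3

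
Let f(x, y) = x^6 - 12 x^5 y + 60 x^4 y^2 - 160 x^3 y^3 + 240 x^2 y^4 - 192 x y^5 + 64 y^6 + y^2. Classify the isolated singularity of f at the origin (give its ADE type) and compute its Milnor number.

Type A_{5}, Milnor number mu = 5.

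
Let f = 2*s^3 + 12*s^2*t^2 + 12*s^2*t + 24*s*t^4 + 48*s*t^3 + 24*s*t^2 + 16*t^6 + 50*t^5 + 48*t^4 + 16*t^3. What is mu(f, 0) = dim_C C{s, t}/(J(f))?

The Hessian of f at 0 is [[0, 0], [0, 0]] with rank 0, so corank 2. A Groebner basis of the Jacobian ideal J(f) in C{s,t} is {t^4, s^3 + 6*s^2*t - 3*s^2 - 12*s*t - 16*t^3 - 12*t^2, s^2/4 + s*t^2 + s*t + 2*t^3 + t^2}; counting standard monomials gives mu = 8. Corank 2; j^3 = 2*(s + 2*t)^3 is a perfect cube, so E-series; the 5-jet and mu = 8 give E_8.

8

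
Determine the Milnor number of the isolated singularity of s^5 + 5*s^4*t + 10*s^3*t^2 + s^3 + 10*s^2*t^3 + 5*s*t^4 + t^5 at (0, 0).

The Hessian of f at 0 has rank 0. Corank 2; j^3 = s^3 is a perfect cube, so E-series; the 5-jet and mu = 8 give E_8.

8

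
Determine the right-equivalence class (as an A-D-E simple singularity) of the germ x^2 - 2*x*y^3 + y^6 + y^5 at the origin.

A_{4}

The Hessian of f at 0 is [[2, 0], [0, 0]] with rank 1, so corank 1. A Groebner basis of the Jacobian ideal J(f) in C{x,y} is {-x + y^3, x^2, x*y}; counting standard monomials gives mu = 4. Corank 1: A-series; mu = 4 gives A_4.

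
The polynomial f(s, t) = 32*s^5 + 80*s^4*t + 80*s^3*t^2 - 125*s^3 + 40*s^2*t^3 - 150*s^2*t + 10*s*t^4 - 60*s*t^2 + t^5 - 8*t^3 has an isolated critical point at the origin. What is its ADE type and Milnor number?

The Hessian of f at 0 is [[0, 0], [0, 0]] with rank 0, so corank 2. A Groebner basis of the Jacobian ideal J(f) in C{s,t} is {t^5, s*t^3 + 17*t^4/40, s^2 + 4*s*t/5 + 4*t^2/25}; counting standard monomials gives mu = 8. Corank 2; j^3 = -(5*s + 2*t)^3 is a perfect cube, so E-series; the 5-jet and mu = 8 give E_8.

Type E_8, Milnor number mu = 8.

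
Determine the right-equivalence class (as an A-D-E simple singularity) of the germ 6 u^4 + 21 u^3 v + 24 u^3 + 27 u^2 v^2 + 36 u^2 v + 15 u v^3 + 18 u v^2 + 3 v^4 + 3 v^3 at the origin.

The Hessian of f at 0 is [[0, 0], [0, 0]] with rank 0, so corank 2. A Groebner basis of the Jacobian ideal J(f) in C{u,v} is {768*u^2 + 768*u*v + v^4 + 8*v^3 + 192*v^2, u^3 + 36*u^2 + 36*u*v + v^3/2 + 9*v^2, u^2*v - 40*u^2 - 40*u*v - 2*v^3/3 - 10*v^2, 32*u^2 + u*v^2 + 32*u*v + 5*v^3/6 + 8*v^2}; counting standard monomials gives mu = 7. Corank 2; j^3 = 3*(2*u + v)^3 is a perfect cube, so E-series; the 4-jet and mu = 7 give E_7.

E_{7}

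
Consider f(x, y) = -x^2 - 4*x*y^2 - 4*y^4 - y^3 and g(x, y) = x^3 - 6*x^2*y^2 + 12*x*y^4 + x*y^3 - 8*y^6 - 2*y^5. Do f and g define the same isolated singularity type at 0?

The Hessian of f at 0 is [[-2, 0], [0, 0]] with rank 1, so corank 1. A Groebner basis of the Jacobian ideal J(f) in C{x,y} is {y^2, x}; counting standard monomials gives mu = 2. Corank 1: A-series; mu = 2 gives A_2. The Hessian of g at 0 is [[0, 0], [0, 0]] with rank 0, so corank 2. A Groebner basis of the Jacobian ideal J(g) in C{x,y} is {-x^2/4 + y^4 - y^3/12, x^3, x^2*y + x^2/12 + y^3/36, -x^2/2 + x*y^2 - y^3/6}; counting standard monomials gives mu = 7. Corank 2; j^3 = x^3 is a perfect cube, so E-series; the 4-jet and mu = 7 give E_7. f is A_2 but g is E_7, hence not right-equivalent.

No.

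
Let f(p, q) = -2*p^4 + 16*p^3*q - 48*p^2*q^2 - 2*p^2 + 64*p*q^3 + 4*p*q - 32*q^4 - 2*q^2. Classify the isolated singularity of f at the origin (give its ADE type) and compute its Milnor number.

Type A3, Milnor number mu = 3.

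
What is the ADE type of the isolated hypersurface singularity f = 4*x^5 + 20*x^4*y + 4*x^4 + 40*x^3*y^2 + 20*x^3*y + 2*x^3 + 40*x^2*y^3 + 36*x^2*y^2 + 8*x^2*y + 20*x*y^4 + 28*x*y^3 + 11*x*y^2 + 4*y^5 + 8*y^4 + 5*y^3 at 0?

D_4

The Hessian of f at 0 is [[0, 0], [0, 0]] with rank 0, so corank 2. A Groebner basis of the Jacobian ideal J(f) in C{x,y} is {y^3, x^2 + y^2/2, x*y + y^2/2}; counting standard monomials gives mu = 4. Corank 2; j^3 = (x + y)*(2*x^2 + 6*x*y + 5*y^2) splits into three distinct lines over C (the quadratic factor has nonzero discriminant), so D_4.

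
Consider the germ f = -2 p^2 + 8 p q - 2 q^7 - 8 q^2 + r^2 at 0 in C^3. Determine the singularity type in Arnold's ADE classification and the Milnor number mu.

The Hessian of f at 0 is [[-4, 8, 0], [8, -16, 0], [0, 0, 2]] with rank 2, so corank 1. A Groebner basis of the Jacobian ideal J(f) in C{p,q,r} is {q^6, p - 2*q, r}; counting standard monomials gives mu = 6. Corank 1: A-series; mu = 6 gives A_6.

Type A6, Milnor number mu = 6.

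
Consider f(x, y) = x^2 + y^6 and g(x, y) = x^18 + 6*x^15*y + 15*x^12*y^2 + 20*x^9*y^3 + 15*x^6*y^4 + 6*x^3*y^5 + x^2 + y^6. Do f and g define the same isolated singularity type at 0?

The Hessian of f at 0 is [[2, 0], [0, 0]] with rank 1, so corank 1. A Groebner basis of the Jacobian ideal J(f) in C{x,y} is {y^5, x}; counting standard monomials gives mu = 5. Corank 1: A-series; mu = 5 gives A_5. The Hessian of g at 0 is [[2, 0], [0, 0]] with rank 1, so corank 1. A Groebner basis of the Jacobian ideal J(g) in C{x,y} is {y^5, x}; counting standard monomials gives mu = 5. Corank 1: A-series; mu = 5 gives A_5. Both have type A_5, hence right-equivalent.

Yes.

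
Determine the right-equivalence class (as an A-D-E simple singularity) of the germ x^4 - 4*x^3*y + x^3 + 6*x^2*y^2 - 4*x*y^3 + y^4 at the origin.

E_{6}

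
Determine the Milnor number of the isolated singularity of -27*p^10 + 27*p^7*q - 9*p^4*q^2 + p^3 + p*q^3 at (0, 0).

7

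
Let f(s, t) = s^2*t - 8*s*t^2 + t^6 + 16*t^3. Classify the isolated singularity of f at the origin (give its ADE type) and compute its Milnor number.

The Hessian of f at 0 has rank 0. Corank 2; j^3 = t*(s - 4*t)^2 has shape L^2 M (L != M), so D-series; mu = 7 gives D_7.

Type D7, Milnor number mu = 7.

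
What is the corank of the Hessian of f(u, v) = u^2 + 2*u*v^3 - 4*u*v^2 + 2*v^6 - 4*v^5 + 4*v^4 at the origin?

1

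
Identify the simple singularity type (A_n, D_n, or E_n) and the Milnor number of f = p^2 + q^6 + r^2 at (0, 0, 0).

The Hessian of f at 0 has rank 2. Corank 1: A-series; mu = 5 gives A_5.

Type A_{5}, Milnor number mu = 5.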